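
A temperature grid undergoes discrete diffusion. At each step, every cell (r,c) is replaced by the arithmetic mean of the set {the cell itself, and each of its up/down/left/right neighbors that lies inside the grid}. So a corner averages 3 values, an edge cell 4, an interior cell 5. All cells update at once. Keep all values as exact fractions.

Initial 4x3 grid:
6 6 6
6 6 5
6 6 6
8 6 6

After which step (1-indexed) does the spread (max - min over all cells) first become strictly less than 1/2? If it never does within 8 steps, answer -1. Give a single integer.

Step 1: max=20/3, min=17/3, spread=1
Step 2: max=59/9, min=689/120, spread=293/360
Step 3: max=689/108, min=6269/1080, spread=23/40
Step 4: max=408193/64800, min=189359/32400, spread=131/288
  -> spread < 1/2 first at step 4
Step 5: max=24241157/3888000, min=5712923/972000, spread=30877/86400
Step 6: max=1444526383/233280000, min=2691734/455625, spread=98309/345600
Step 7: max=86217294197/13996800000, min=10381090309/1749600000, spread=14082541/62208000
Step 8: max=5152882674223/839808000000, min=625056014231/104976000000, spread=135497387/746496000

Answer: 4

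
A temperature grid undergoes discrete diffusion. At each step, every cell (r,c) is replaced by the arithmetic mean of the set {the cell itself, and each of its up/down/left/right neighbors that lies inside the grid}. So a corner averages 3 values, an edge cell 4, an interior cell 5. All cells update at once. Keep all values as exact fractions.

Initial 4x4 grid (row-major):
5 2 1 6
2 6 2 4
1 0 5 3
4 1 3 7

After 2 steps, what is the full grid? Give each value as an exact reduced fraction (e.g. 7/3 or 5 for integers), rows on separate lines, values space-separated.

After step 1:
  3 7/2 11/4 11/3
  7/2 12/5 18/5 15/4
  7/4 13/5 13/5 19/4
  2 2 4 13/3
After step 2:
  10/3 233/80 811/240 61/18
  213/80 78/25 151/50 473/120
  197/80 227/100 351/100 463/120
  23/12 53/20 97/30 157/36

Answer: 10/3 233/80 811/240 61/18
213/80 78/25 151/50 473/120
197/80 227/100 351/100 463/120
23/12 53/20 97/30 157/36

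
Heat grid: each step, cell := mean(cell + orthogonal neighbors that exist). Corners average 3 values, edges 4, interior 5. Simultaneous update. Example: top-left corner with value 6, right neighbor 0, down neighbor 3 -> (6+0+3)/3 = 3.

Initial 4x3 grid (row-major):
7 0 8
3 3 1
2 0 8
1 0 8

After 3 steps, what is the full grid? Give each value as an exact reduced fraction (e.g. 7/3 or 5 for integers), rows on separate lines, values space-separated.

Answer: 6779/2160 5233/1440 851/240
4327/1440 889/300 613/160
1043/480 3637/1200 5059/1440
791/360 7721/2880 3973/1080

Derivation:
After step 1:
  10/3 9/2 3
  15/4 7/5 5
  3/2 13/5 17/4
  1 9/4 16/3
After step 2:
  139/36 367/120 25/6
  599/240 69/20 273/80
  177/80 12/5 1031/240
  19/12 671/240 71/18
After step 3:
  6779/2160 5233/1440 851/240
  4327/1440 889/300 613/160
  1043/480 3637/1200 5059/1440
  791/360 7721/2880 3973/1080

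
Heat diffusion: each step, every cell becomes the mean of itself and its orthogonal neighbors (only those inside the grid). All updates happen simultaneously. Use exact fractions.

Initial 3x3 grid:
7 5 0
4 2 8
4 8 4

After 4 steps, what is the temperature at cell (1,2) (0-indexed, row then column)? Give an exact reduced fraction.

Step 1: cell (1,2) = 7/2
Step 2: cell (1,2) = 199/40
Step 3: cell (1,2) = 10723/2400
Step 4: cell (1,2) = 681331/144000
Full grid after step 4:
  584833/129600 1975493/432000 71201/16200
  4157611/864000 1657007/360000 681331/144000
  626233/129600 238777/48000 9722/2025

Answer: 681331/144000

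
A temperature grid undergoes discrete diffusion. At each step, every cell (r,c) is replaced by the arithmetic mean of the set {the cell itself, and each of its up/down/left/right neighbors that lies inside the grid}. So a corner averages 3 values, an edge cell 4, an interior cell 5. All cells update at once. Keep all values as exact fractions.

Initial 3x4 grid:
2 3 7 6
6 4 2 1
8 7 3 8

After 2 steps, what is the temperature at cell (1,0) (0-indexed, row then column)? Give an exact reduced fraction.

Step 1: cell (1,0) = 5
Step 2: cell (1,0) = 301/60
Full grid after step 2:
  38/9 497/120 497/120 161/36
  301/60 223/50 431/100 979/240
  35/6 219/40 179/40 53/12

Answer: 301/60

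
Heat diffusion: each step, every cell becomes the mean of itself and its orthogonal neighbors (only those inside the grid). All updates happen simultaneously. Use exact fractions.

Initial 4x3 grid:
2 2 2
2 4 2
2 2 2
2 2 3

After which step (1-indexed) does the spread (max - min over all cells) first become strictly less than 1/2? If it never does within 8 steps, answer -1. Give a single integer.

Step 1: max=5/2, min=2, spread=1/2
Step 2: max=123/50, min=25/12, spread=113/300
  -> spread < 1/2 first at step 2
Step 3: max=5671/2400, min=1573/720, spread=1283/7200
Step 4: max=12569/5400, min=31679/14400, spread=1103/8640
Step 5: max=5009929/2160000, min=5792663/2592000, spread=1096259/12960000
Step 6: max=179911721/77760000, min=348722717/155520000, spread=444029/6220800
Step 7: max=10756148839/4665600000, min=779365789/345600000, spread=3755371/74649600
Step 8: max=644682843101/279936000000, min=1265318384077/559872000000, spread=64126139/1492992000

Answer: 2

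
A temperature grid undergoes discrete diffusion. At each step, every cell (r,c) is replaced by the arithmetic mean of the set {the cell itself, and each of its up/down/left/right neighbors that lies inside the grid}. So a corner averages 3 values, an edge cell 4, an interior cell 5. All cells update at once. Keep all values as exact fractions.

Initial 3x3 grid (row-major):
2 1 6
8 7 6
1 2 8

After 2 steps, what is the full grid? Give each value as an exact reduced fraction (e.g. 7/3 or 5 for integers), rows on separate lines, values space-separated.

After step 1:
  11/3 4 13/3
  9/2 24/5 27/4
  11/3 9/2 16/3
After step 2:
  73/18 21/5 181/36
  499/120 491/100 1273/240
  38/9 183/40 199/36

Answer: 73/18 21/5 181/36
499/120 491/100 1273/240
38/9 183/40 199/36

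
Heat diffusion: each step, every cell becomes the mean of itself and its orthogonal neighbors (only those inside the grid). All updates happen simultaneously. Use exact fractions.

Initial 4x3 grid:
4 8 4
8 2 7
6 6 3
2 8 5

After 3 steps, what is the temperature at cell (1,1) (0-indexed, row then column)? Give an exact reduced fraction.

Step 1: cell (1,1) = 31/5
Step 2: cell (1,1) = 247/50
Step 3: cell (1,1) = 11037/2000
Full grid after step 3:
  772/135 12719/2400 11747/2160
  19241/3600 11037/2000 36407/7200
  9833/1800 3857/750 37907/7200
  2275/432 76709/14400 1109/216

Answer: 11037/2000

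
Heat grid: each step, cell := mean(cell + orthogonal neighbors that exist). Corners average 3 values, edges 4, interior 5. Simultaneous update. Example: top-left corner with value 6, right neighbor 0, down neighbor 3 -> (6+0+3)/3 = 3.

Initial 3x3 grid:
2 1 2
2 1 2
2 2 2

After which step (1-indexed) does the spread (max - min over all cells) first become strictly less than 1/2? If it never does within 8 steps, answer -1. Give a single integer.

Step 1: max=2, min=3/2, spread=1/2
Step 2: max=147/80, min=193/120, spread=11/48
  -> spread < 1/2 first at step 2
Step 3: max=217/120, min=11801/7200, spread=1219/7200
Step 4: max=171241/96000, min=723397/432000, spread=755/6912
Step 5: max=30479881/17280000, min=43734509/25920000, spread=6353/82944
Step 6: max=1819322707/1036800000, min=2645341873/1555200000, spread=53531/995328
Step 7: max=4022385827/2304000000, min=159383555681/93312000000, spread=450953/11943936
Step 8: max=6496993549163/3732480000000, min=9597090206557/5598720000000, spread=3799043/143327232

Answer: 2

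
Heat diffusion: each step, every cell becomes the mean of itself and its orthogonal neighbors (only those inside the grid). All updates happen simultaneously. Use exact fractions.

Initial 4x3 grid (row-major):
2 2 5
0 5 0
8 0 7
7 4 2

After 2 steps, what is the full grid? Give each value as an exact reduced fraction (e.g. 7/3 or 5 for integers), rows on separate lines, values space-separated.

Answer: 103/36 257/120 121/36
307/120 177/50 307/120
559/120 309/100 469/120
40/9 1123/240 59/18

Derivation:
After step 1:
  4/3 7/2 7/3
  15/4 7/5 17/4
  15/4 24/5 9/4
  19/3 13/4 13/3
After step 2:
  103/36 257/120 121/36
  307/120 177/50 307/120
  559/120 309/100 469/120
  40/9 1123/240 59/18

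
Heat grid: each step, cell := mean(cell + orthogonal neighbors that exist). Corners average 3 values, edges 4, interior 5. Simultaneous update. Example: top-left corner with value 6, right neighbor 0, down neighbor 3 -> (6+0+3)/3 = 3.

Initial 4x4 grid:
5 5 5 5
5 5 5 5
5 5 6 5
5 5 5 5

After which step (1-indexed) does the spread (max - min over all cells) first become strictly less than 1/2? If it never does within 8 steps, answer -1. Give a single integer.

Answer: 1

Derivation:
Step 1: max=21/4, min=5, spread=1/4
  -> spread < 1/2 first at step 1
Step 2: max=261/50, min=5, spread=11/50
Step 3: max=12367/2400, min=5, spread=367/2400
Step 4: max=55571/10800, min=3013/600, spread=1337/10800
Step 5: max=1661669/324000, min=90469/18000, spread=33227/324000
Step 6: max=49814327/9720000, min=544049/108000, spread=849917/9720000
Step 7: max=1491714347/291600000, min=8168533/1620000, spread=21378407/291600000
Step 8: max=44706462371/8748000000, min=2453688343/486000000, spread=540072197/8748000000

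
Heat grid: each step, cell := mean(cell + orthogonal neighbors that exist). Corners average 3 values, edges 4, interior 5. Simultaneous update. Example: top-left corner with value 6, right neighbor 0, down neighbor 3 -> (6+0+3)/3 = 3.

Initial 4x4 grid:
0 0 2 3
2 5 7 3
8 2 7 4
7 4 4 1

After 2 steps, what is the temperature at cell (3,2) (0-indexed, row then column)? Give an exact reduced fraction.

Answer: 321/80

Derivation:
Step 1: cell (3,2) = 4
Step 2: cell (3,2) = 321/80
Full grid after step 2:
  37/18 517/240 733/240 119/36
  371/120 187/50 401/100 58/15
  601/120 111/25 451/100 79/20
  46/9 1187/240 321/80 43/12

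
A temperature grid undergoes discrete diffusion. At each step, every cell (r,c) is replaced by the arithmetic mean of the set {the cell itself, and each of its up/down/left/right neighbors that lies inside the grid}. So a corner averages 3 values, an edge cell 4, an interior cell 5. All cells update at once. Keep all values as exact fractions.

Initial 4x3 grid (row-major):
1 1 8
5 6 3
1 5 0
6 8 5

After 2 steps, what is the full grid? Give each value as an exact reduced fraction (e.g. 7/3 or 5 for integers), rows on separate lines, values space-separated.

After step 1:
  7/3 4 4
  13/4 4 17/4
  17/4 4 13/4
  5 6 13/3
After step 2:
  115/36 43/12 49/12
  83/24 39/10 31/8
  33/8 43/10 95/24
  61/12 29/6 163/36

Answer: 115/36 43/12 49/12
83/24 39/10 31/8
33/8 43/10 95/24
61/12 29/6 163/36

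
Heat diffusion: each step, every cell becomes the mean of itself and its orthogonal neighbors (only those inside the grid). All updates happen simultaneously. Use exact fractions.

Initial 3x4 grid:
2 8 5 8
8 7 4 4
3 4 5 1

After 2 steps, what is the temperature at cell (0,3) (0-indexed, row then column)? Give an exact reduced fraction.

Answer: 97/18

Derivation:
Step 1: cell (0,3) = 17/3
Step 2: cell (0,3) = 97/18
Full grid after step 2:
  11/2 479/80 269/48 97/18
  111/20 529/100 126/25 73/16
  59/12 389/80 199/48 133/36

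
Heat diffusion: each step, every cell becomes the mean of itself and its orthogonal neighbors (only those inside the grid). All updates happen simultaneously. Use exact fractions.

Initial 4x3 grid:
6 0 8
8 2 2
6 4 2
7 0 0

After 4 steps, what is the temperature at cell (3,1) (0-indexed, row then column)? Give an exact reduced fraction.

Answer: 20151/6400

Derivation:
Step 1: cell (3,1) = 11/4
Step 2: cell (3,1) = 211/80
Step 3: cell (3,1) = 983/320
Step 4: cell (3,1) = 20151/6400
Full grid after step 4:
  56141/12960 14143/3600 22943/6480
  185351/43200 45187/12000 17597/5400
  174943/43200 27513/8000 7673/2700
  98267/25920 20151/6400 68377/25920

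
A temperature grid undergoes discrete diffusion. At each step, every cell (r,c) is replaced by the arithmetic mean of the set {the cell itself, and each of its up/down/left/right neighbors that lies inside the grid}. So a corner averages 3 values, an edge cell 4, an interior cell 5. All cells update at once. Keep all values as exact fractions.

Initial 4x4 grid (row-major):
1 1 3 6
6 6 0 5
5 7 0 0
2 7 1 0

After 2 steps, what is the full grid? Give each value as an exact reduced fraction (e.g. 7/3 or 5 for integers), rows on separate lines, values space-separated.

After step 1:
  8/3 11/4 5/2 14/3
  9/2 4 14/5 11/4
  5 5 8/5 5/4
  14/3 17/4 2 1/3
After step 2:
  119/36 143/48 763/240 119/36
  97/24 381/100 273/100 43/15
  115/24 397/100 253/100 89/60
  167/36 191/48 491/240 43/36

Answer: 119/36 143/48 763/240 119/36
97/24 381/100 273/100 43/15
115/24 397/100 253/100 89/60
167/36 191/48 491/240 43/36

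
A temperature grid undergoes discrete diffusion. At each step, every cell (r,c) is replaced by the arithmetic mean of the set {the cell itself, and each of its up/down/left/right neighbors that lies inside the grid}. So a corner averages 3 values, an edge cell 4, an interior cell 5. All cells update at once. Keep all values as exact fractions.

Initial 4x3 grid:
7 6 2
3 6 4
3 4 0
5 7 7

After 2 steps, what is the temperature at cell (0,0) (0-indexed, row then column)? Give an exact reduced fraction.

Answer: 46/9

Derivation:
Step 1: cell (0,0) = 16/3
Step 2: cell (0,0) = 46/9
Full grid after step 2:
  46/9 1151/240 49/12
  553/120 108/25 307/80
  35/8 437/100 185/48
  29/6 233/48 85/18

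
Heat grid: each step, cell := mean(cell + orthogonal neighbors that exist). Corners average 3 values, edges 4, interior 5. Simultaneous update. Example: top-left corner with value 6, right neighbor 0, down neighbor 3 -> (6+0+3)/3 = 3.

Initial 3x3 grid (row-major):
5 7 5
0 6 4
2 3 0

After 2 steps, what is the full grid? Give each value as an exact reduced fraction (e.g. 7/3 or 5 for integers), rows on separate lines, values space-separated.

After step 1:
  4 23/4 16/3
  13/4 4 15/4
  5/3 11/4 7/3
After step 2:
  13/3 229/48 89/18
  155/48 39/10 185/48
  23/9 43/16 53/18

Answer: 13/3 229/48 89/18
155/48 39/10 185/48
23/9 43/16 53/18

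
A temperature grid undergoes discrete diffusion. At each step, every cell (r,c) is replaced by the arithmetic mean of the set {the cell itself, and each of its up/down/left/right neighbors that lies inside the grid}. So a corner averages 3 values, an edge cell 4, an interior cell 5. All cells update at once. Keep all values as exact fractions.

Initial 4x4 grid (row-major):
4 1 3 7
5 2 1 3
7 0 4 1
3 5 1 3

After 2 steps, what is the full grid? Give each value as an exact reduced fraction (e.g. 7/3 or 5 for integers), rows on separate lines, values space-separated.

After step 1:
  10/3 5/2 3 13/3
  9/2 9/5 13/5 3
  15/4 18/5 7/5 11/4
  5 9/4 13/4 5/3
After step 2:
  31/9 319/120 373/120 31/9
  803/240 3 59/25 761/240
  337/80 64/25 68/25 529/240
  11/3 141/40 257/120 23/9

Answer: 31/9 319/120 373/120 31/9
803/240 3 59/25 761/240
337/80 64/25 68/25 529/240
11/3 141/40 257/120 23/9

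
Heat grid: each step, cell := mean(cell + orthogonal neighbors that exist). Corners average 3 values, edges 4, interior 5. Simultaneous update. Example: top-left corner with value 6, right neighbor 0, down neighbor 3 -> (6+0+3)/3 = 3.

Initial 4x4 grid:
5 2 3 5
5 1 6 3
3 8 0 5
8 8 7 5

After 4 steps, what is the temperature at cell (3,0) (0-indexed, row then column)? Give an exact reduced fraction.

Step 1: cell (3,0) = 19/3
Step 2: cell (3,0) = 241/36
Step 3: cell (3,0) = 2509/432
Step 4: cell (3,0) = 370811/64800
Full grid after step 4:
  16481/4320 278771/72000 31681/8640 251617/64800
  8821/2000 243031/60000 749611/180000 84961/21600
  270191/54000 908057/180000 162707/36000 494933/108000
  370811/64800 1165349/216000 1133221/216000 311053/64800

Answer: 370811/64800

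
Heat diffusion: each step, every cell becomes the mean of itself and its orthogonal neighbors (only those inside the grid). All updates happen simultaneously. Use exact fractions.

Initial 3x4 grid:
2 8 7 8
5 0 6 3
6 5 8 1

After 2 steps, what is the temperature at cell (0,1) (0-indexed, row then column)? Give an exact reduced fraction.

Step 1: cell (0,1) = 17/4
Step 2: cell (0,1) = 213/40
Full grid after step 2:
  25/6 213/40 223/40 71/12
  1103/240 437/100 527/100 193/40
  40/9 1193/240 371/80 9/2

Answer: 213/40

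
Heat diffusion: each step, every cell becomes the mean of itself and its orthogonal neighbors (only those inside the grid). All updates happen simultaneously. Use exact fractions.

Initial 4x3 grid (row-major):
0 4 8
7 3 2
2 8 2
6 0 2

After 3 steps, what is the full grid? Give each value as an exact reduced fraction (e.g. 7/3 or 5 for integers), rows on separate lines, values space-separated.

Answer: 4319/1080 55471/14400 1121/270
27073/7200 24689/6000 26623/7200
29263/7200 428/125 25613/7200
1511/432 4213/1200 1237/432

Derivation:
After step 1:
  11/3 15/4 14/3
  3 24/5 15/4
  23/4 3 7/2
  8/3 4 4/3
After step 2:
  125/36 1013/240 73/18
  1033/240 183/50 1003/240
  173/48 421/100 139/48
  149/36 11/4 53/18
After step 3:
  4319/1080 55471/14400 1121/270
  27073/7200 24689/6000 26623/7200
  29263/7200 428/125 25613/7200
  1511/432 4213/1200 1237/432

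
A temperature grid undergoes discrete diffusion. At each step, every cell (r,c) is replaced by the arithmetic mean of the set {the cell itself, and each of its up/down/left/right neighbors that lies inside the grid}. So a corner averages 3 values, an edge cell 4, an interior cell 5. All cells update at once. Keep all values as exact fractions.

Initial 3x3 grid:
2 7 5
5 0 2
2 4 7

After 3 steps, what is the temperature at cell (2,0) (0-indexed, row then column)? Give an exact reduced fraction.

Answer: 3713/1080

Derivation:
Step 1: cell (2,0) = 11/3
Step 2: cell (2,0) = 55/18
Step 3: cell (2,0) = 3713/1080
Full grid after step 3:
  8011/2160 26441/7200 541/135
  47857/14400 11167/3000 8897/2400
  3713/1080 5473/1600 8231/2160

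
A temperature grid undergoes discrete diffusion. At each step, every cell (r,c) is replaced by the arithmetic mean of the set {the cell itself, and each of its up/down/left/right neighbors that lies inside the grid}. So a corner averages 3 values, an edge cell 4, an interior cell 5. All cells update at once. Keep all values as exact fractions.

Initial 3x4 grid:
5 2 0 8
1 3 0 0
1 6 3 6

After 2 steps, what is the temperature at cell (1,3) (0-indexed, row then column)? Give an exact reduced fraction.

Answer: 311/120

Derivation:
Step 1: cell (1,3) = 7/2
Step 2: cell (1,3) = 311/120
Full grid after step 2:
  23/9 151/60 133/60 26/9
  307/120 237/100 267/100 311/120
  101/36 181/60 14/5 41/12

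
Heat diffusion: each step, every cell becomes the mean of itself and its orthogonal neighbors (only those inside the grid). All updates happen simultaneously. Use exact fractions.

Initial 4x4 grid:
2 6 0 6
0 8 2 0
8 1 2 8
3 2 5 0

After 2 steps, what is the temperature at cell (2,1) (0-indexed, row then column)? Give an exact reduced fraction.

Step 1: cell (2,1) = 21/5
Step 2: cell (2,1) = 339/100
Full grid after step 2:
  67/18 407/120 119/40 19/6
  407/120 37/10 169/50 109/40
  481/120 339/100 299/100 433/120
  121/36 203/60 97/30 109/36

Answer: 339/100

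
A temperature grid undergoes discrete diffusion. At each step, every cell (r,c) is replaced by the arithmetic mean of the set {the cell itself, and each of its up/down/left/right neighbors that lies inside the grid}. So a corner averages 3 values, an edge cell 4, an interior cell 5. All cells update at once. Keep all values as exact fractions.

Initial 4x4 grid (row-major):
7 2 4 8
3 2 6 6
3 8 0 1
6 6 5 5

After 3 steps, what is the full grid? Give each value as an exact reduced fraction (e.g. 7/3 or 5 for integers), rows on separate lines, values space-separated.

Answer: 1477/360 9887/2400 11191/2400 217/45
9767/2400 4271/1000 524/125 10961/2400
2243/480 213/50 12719/3000 28219/7200
437/90 2317/480 29659/7200 865/216

Derivation:
After step 1:
  4 15/4 5 6
  15/4 21/5 18/5 21/4
  5 19/5 4 3
  5 25/4 4 11/3
After step 2:
  23/6 339/80 367/80 65/12
  339/80 191/50 441/100 357/80
  351/80 93/20 92/25 191/48
  65/12 381/80 215/48 32/9
After step 3:
  1477/360 9887/2400 11191/2400 217/45
  9767/2400 4271/1000 524/125 10961/2400
  2243/480 213/50 12719/3000 28219/7200
  437/90 2317/480 29659/7200 865/216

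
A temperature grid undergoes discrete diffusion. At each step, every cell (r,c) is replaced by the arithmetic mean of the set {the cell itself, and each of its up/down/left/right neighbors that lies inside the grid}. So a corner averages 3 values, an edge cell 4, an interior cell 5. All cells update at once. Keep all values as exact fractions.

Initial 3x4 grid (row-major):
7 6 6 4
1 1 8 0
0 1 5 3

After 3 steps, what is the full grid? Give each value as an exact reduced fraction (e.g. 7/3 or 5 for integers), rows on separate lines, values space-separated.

After step 1:
  14/3 5 6 10/3
  9/4 17/5 4 15/4
  2/3 7/4 17/4 8/3
After step 2:
  143/36 143/30 55/12 157/36
  659/240 82/25 107/25 55/16
  14/9 151/60 19/6 32/9
After step 3:
  8269/2160 7471/1800 1012/225 1783/432
  41593/14400 21107/6000 7499/2000 18761/4800
  4909/2160 9467/3600 12167/3600 1463/432

Answer: 8269/2160 7471/1800 1012/225 1783/432
41593/14400 21107/6000 7499/2000 18761/4800
4909/2160 9467/3600 12167/3600 1463/432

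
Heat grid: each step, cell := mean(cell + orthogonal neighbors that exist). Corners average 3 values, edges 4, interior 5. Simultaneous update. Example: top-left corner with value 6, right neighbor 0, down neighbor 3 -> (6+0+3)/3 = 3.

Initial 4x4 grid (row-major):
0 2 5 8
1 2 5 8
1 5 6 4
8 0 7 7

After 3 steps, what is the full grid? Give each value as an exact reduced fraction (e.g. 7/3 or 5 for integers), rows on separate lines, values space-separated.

After step 1:
  1 9/4 5 7
  1 3 26/5 25/4
  15/4 14/5 27/5 25/4
  3 5 5 6
After step 2:
  17/12 45/16 389/80 73/12
  35/16 57/20 497/100 247/40
  211/80 399/100 493/100 239/40
  47/12 79/20 107/20 23/4
After step 3:
  77/36 1433/480 11237/2400 4109/720
  1091/480 1681/500 1903/400 6961/1200
  7639/2400 7343/2000 5043/1000 2283/400
  2521/720 2581/600 999/200 683/120

Answer: 77/36 1433/480 11237/2400 4109/720
1091/480 1681/500 1903/400 6961/1200
7639/2400 7343/2000 5043/1000 2283/400
2521/720 2581/600 999/200 683/120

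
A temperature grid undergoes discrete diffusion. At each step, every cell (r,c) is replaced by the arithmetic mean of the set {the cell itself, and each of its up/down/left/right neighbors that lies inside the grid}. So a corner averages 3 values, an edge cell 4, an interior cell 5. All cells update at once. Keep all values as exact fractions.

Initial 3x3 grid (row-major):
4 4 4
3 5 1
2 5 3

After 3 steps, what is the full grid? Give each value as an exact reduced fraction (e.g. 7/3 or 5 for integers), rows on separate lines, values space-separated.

Answer: 7891/2160 52577/14400 1241/360
8717/2400 6983/2000 16459/4800
7541/2160 50227/14400 299/90

Derivation:
After step 1:
  11/3 17/4 3
  7/2 18/5 13/4
  10/3 15/4 3
After step 2:
  137/36 871/240 7/2
  141/40 367/100 257/80
  127/36 821/240 10/3
After step 3:
  7891/2160 52577/14400 1241/360
  8717/2400 6983/2000 16459/4800
  7541/2160 50227/14400 299/90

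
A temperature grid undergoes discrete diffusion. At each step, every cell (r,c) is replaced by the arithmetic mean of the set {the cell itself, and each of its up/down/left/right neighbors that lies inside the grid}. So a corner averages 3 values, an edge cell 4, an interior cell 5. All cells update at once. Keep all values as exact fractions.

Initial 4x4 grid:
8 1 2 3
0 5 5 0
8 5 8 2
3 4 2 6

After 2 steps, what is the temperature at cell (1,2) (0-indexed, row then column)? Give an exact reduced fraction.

Step 1: cell (1,2) = 4
Step 2: cell (1,2) = 337/100
Full grid after step 2:
  49/12 259/80 149/48 83/36
  309/80 449/100 337/100 73/24
  81/16 211/50 117/25 427/120
  25/6 39/8 487/120 37/9

Answer: 337/100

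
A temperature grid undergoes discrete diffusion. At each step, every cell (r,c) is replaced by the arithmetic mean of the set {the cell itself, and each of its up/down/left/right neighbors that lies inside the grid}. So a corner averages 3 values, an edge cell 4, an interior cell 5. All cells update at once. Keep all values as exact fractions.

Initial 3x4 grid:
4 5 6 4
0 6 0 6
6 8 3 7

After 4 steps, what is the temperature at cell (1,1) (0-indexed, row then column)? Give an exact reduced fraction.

Step 1: cell (1,1) = 19/5
Step 2: cell (1,1) = 23/5
Step 3: cell (1,1) = 5087/1200
Step 4: cell (1,1) = 160301/36000
Full grid after step 4:
  568/135 3781/900 48139/10800 115823/25920
  45887/10800 160301/36000 320287/72000 800999/172800
  58523/12960 194963/43200 202831/43200 120233/25920

Answer: 160301/36000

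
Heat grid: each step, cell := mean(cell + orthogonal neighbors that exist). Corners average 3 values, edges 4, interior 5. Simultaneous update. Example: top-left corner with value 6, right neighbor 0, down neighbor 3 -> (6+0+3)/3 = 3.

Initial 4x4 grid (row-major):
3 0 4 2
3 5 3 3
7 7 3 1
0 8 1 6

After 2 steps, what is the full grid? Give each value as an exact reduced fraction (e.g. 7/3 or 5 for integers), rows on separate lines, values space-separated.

After step 1:
  2 3 9/4 3
  9/2 18/5 18/5 9/4
  17/4 6 3 13/4
  5 4 9/2 8/3
After step 2:
  19/6 217/80 237/80 5/2
  287/80 207/50 147/50 121/40
  79/16 417/100 407/100 67/24
  53/12 39/8 85/24 125/36

Answer: 19/6 217/80 237/80 5/2
287/80 207/50 147/50 121/40
79/16 417/100 407/100 67/24
53/12 39/8 85/24 125/36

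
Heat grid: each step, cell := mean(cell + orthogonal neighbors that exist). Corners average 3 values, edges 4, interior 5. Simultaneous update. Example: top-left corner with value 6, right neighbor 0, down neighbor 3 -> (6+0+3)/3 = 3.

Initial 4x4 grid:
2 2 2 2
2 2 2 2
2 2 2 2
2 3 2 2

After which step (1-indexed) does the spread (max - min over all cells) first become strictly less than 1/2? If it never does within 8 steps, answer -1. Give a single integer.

Answer: 1

Derivation:
Step 1: max=7/3, min=2, spread=1/3
  -> spread < 1/2 first at step 1
Step 2: max=271/120, min=2, spread=31/120
Step 3: max=2371/1080, min=2, spread=211/1080
Step 4: max=232843/108000, min=2, spread=16843/108000
Step 5: max=2082643/972000, min=18079/9000, spread=130111/972000
Step 6: max=61962367/29160000, min=1087159/540000, spread=3255781/29160000
Step 7: max=1849953691/874800000, min=1091107/540000, spread=82360351/874800000
Step 8: max=55239316891/26244000000, min=196906441/97200000, spread=2074577821/26244000000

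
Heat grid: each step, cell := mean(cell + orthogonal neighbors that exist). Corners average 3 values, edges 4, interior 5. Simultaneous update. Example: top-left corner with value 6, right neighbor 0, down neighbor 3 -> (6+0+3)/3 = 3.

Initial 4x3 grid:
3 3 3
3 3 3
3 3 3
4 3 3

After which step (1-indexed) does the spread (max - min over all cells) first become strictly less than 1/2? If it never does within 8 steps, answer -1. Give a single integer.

Step 1: max=10/3, min=3, spread=1/3
  -> spread < 1/2 first at step 1
Step 2: max=59/18, min=3, spread=5/18
Step 3: max=689/216, min=3, spread=41/216
Step 4: max=81977/25920, min=3, spread=4217/25920
Step 5: max=4874749/1555200, min=21679/7200, spread=38417/311040
Step 6: max=291136211/93312000, min=434597/144000, spread=1903471/18662400
Step 7: max=17397149089/5598720000, min=13075759/4320000, spread=18038617/223948800
Step 8: max=1041037782851/335923200000, min=1179326759/388800000, spread=883978523/13436928000

Answer: 1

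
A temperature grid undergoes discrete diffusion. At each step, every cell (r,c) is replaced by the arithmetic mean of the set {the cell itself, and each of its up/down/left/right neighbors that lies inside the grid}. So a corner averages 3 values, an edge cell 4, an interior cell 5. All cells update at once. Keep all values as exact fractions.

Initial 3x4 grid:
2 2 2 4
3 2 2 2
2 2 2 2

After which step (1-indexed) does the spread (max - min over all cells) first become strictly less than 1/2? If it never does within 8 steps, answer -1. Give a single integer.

Step 1: max=8/3, min=2, spread=2/3
Step 2: max=23/9, min=2, spread=5/9
Step 3: max=257/108, min=947/450, spread=743/2700
  -> spread < 1/2 first at step 3
Step 4: max=151837/64800, min=38587/18000, spread=64619/324000
Step 5: max=8912753/3888000, min=3501917/1620000, spread=2540761/19440000
Step 6: max=530800807/233280000, min=1015757239/466560000, spread=73351/746496
Step 7: max=31591468613/13996800000, min=61205845301/27993600000, spread=79083677/1119744000
Step 8: max=1888101478567/839808000000, min=3679716793759/1679616000000, spread=771889307/13436928000

Answer: 3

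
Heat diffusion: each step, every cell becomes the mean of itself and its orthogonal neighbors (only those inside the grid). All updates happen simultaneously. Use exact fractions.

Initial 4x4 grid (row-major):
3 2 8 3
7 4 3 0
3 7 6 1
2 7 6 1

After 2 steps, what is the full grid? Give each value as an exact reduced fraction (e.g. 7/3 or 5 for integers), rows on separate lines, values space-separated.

Answer: 25/6 337/80 967/240 113/36
22/5 227/50 383/100 697/240
23/5 497/100 106/25 661/240
19/4 199/40 533/120 29/9

Derivation:
After step 1:
  4 17/4 4 11/3
  17/4 23/5 21/5 7/4
  19/4 27/5 23/5 2
  4 11/2 5 8/3
After step 2:
  25/6 337/80 967/240 113/36
  22/5 227/50 383/100 697/240
  23/5 497/100 106/25 661/240
  19/4 199/40 533/120 29/9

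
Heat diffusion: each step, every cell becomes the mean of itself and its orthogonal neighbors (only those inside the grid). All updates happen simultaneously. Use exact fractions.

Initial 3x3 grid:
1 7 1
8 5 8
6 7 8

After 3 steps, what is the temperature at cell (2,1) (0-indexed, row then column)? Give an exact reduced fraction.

Answer: 1819/288

Derivation:
Step 1: cell (2,1) = 13/2
Step 2: cell (2,1) = 169/24
Step 3: cell (2,1) = 1819/288
Full grid after step 3:
  1151/216 1453/288 148/27
  805/144 727/120 557/96
  463/72 1819/288 719/108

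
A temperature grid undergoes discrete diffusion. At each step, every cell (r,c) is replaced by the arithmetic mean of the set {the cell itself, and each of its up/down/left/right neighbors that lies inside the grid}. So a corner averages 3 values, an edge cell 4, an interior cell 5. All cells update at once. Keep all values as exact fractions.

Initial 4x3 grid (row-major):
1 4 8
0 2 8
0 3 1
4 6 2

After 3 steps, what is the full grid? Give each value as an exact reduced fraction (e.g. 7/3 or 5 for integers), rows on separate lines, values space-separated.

Answer: 5629/2160 50371/14400 2431/540
4057/1800 9787/3000 28903/7200
8869/3600 8737/3000 8621/2400
5849/2160 44791/14400 199/60

Derivation:
After step 1:
  5/3 15/4 20/3
  3/4 17/5 19/4
  7/4 12/5 7/2
  10/3 15/4 3
After step 2:
  37/18 929/240 91/18
  227/120 301/100 1099/240
  247/120 74/25 273/80
  53/18 749/240 41/12
After step 3:
  5629/2160 50371/14400 2431/540
  4057/1800 9787/3000 28903/7200
  8869/3600 8737/3000 8621/2400
  5849/2160 44791/14400 199/60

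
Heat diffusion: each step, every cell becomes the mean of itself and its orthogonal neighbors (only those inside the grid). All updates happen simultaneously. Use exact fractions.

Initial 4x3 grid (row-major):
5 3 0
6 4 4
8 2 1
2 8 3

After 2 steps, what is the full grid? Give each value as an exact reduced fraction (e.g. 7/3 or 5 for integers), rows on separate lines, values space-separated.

Answer: 161/36 69/20 91/36
1123/240 97/25 653/240
417/80 383/100 267/80
19/4 367/80 41/12

Derivation:
After step 1:
  14/3 3 7/3
  23/4 19/5 9/4
  9/2 23/5 5/2
  6 15/4 4
After step 2:
  161/36 69/20 91/36
  1123/240 97/25 653/240
  417/80 383/100 267/80
  19/4 367/80 41/12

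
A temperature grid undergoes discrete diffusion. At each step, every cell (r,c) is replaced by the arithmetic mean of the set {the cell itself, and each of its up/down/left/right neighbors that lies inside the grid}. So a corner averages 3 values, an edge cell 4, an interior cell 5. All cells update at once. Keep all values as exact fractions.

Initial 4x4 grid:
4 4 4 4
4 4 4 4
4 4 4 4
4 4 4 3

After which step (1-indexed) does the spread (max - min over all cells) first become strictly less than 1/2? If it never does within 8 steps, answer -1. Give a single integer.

Answer: 1

Derivation:
Step 1: max=4, min=11/3, spread=1/3
  -> spread < 1/2 first at step 1
Step 2: max=4, min=67/18, spread=5/18
Step 3: max=4, min=823/216, spread=41/216
Step 4: max=4, min=24877/6480, spread=1043/6480
Step 5: max=4, min=752047/194400, spread=25553/194400
Step 6: max=71921/18000, min=22656541/5832000, spread=645863/5832000
Step 7: max=479029/120000, min=682198309/174960000, spread=16225973/174960000
Step 8: max=215299/54000, min=20517722017/5248800000, spread=409340783/5248800000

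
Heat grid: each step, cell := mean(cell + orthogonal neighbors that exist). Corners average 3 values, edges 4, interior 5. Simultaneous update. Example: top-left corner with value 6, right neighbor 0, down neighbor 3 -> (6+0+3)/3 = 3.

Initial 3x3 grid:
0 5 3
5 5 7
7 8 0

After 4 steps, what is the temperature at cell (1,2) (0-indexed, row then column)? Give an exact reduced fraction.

Answer: 272191/57600

Derivation:
Step 1: cell (1,2) = 15/4
Step 2: cell (1,2) = 79/16
Step 3: cell (1,2) = 4313/960
Step 4: cell (1,2) = 272191/57600
Full grid after step 4:
  56497/12960 769723/172800 9397/2160
  276641/57600 36989/8000 272191/57600
  129199/25920 109681/21600 41923/8640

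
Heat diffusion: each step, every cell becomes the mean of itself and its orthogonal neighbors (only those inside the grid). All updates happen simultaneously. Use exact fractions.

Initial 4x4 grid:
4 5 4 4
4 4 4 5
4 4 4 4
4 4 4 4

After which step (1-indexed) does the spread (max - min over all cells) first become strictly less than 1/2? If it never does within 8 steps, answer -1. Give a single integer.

Answer: 1

Derivation:
Step 1: max=13/3, min=4, spread=1/3
  -> spread < 1/2 first at step 1
Step 2: max=77/18, min=4, spread=5/18
Step 3: max=2303/540, min=4, spread=143/540
Step 4: max=68681/16200, min=904/225, spread=3593/16200
Step 5: max=410329/97200, min=108869/27000, spread=92003/486000
Step 6: max=61314857/14580000, min=136567/33750, spread=2317913/14580000
Step 7: max=1833758273/437400000, min=31559/7776, spread=58564523/437400000
Step 8: max=54869526581/13122000000, min=1483138993/364500000, spread=1476522833/13122000000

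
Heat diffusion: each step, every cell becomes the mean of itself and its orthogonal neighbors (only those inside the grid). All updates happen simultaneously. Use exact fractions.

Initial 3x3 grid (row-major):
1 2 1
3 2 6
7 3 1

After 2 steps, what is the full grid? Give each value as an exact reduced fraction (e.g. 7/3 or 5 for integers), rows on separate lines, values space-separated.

Answer: 9/4 97/40 7/3
767/240 137/50 361/120
65/18 847/240 109/36

Derivation:
After step 1:
  2 3/2 3
  13/4 16/5 5/2
  13/3 13/4 10/3
After step 2:
  9/4 97/40 7/3
  767/240 137/50 361/120
  65/18 847/240 109/36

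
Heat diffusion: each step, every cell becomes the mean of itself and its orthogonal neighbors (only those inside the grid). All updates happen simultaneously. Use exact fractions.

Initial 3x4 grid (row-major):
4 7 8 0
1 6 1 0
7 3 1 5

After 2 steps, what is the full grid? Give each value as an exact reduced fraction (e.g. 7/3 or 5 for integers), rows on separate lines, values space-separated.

After step 1:
  4 25/4 4 8/3
  9/2 18/5 16/5 3/2
  11/3 17/4 5/2 2
After step 2:
  59/12 357/80 967/240 49/18
  473/120 109/25 74/25 281/120
  149/36 841/240 239/80 2

Answer: 59/12 357/80 967/240 49/18
473/120 109/25 74/25 281/120
149/36 841/240 239/80 2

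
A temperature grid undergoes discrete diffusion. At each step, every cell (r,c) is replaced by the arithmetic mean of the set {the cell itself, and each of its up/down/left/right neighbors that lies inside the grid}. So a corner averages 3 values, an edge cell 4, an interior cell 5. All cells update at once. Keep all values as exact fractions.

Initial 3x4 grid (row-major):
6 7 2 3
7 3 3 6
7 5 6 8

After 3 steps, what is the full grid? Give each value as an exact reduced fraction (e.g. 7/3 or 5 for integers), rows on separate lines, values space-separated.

After step 1:
  20/3 9/2 15/4 11/3
  23/4 5 4 5
  19/3 21/4 11/2 20/3
After step 2:
  203/36 239/48 191/48 149/36
  95/16 49/10 93/20 29/6
  52/9 265/48 257/48 103/18
After step 3:
  149/27 7019/1440 6389/1440 1865/432
  5341/960 2079/400 1423/300 1741/360
  1241/216 7759/1440 7649/1440 2291/432

Answer: 149/27 7019/1440 6389/1440 1865/432
5341/960 2079/400 1423/300 1741/360
1241/216 7759/1440 7649/1440 2291/432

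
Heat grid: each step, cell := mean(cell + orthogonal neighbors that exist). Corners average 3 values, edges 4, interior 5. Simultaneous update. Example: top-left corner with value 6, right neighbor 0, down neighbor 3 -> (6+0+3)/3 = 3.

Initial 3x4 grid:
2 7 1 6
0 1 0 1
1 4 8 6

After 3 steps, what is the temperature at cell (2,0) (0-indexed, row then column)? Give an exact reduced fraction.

Answer: 319/135

Derivation:
Step 1: cell (2,0) = 5/3
Step 2: cell (2,0) = 37/18
Step 3: cell (2,0) = 319/135
Full grid after step 3:
  1723/720 6187/2400 21601/7200 3311/1080
  7823/3600 16183/6000 9239/3000 49817/14400
  319/135 5059/1800 4271/1200 2719/720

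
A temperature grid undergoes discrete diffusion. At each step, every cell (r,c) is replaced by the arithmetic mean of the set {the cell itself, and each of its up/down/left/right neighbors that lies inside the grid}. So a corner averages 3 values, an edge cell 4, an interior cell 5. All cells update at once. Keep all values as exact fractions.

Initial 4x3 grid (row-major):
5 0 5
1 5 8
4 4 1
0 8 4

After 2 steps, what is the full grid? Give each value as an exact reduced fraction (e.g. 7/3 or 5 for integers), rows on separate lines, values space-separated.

Answer: 19/6 821/240 77/18
29/10 81/20 127/30
18/5 37/10 133/30
41/12 251/60 151/36

Derivation:
After step 1:
  2 15/4 13/3
  15/4 18/5 19/4
  9/4 22/5 17/4
  4 4 13/3
After step 2:
  19/6 821/240 77/18
  29/10 81/20 127/30
  18/5 37/10 133/30
  41/12 251/60 151/36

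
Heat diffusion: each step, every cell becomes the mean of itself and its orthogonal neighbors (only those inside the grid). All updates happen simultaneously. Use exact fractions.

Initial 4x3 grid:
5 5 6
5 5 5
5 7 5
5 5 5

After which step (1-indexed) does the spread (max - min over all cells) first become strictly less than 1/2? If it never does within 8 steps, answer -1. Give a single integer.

Step 1: max=11/2, min=5, spread=1/2
Step 2: max=273/50, min=61/12, spread=113/300
  -> spread < 1/2 first at step 2
Step 3: max=12871/2400, min=3733/720, spread=1283/7200
Step 4: max=28769/5400, min=74879/14400, spread=1103/8640
Step 5: max=11489929/2160000, min=13568663/2592000, spread=1096259/12960000
Step 6: max=413191721/77760000, min=815282717/155520000, spread=444029/6220800
Step 7: max=24752948839/4665600000, min=1816165789/345600000, spread=3755371/74649600
Step 8: max=1484490843101/279936000000, min=2944934384077/559872000000, spread=64126139/1492992000

Answer: 2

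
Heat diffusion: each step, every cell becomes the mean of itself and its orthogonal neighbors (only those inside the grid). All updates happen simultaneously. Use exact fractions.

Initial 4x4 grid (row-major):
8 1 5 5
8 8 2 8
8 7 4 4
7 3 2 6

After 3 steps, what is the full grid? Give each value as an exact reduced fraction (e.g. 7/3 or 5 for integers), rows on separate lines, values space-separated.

After step 1:
  17/3 11/2 13/4 6
  8 26/5 27/5 19/4
  15/2 6 19/5 11/2
  6 19/4 15/4 4
After step 2:
  115/18 1177/240 403/80 14/3
  791/120 301/50 112/25 433/80
  55/8 109/20 489/100 361/80
  73/12 41/8 163/40 53/12
After step 3:
  12877/2160 40231/7200 11453/2400 907/180
  2911/450 6587/1200 646/125 11443/2400
  25/4 709/125 9363/2000 11539/2400
  217/36 311/60 347/75 3121/720

Answer: 12877/2160 40231/7200 11453/2400 907/180
2911/450 6587/1200 646/125 11443/2400
25/4 709/125 9363/2000 11539/2400
217/36 311/60 347/75 3121/720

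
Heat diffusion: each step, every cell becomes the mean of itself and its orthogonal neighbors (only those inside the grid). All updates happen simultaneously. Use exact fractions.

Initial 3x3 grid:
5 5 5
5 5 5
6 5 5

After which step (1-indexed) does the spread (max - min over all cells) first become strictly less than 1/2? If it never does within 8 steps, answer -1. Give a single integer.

Step 1: max=16/3, min=5, spread=1/3
  -> spread < 1/2 first at step 1
Step 2: max=95/18, min=5, spread=5/18
Step 3: max=1121/216, min=5, spread=41/216
Step 4: max=66931/12960, min=1811/360, spread=347/2592
Step 5: max=3994937/777600, min=18157/3600, spread=2921/31104
Step 6: max=239108539/46656000, min=2185483/432000, spread=24611/373248
Step 7: max=14315522033/2799360000, min=49256741/9720000, spread=207329/4478976
Step 8: max=857837952451/167961600000, min=2630801599/518400000, spread=1746635/53747712

Answer: 1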